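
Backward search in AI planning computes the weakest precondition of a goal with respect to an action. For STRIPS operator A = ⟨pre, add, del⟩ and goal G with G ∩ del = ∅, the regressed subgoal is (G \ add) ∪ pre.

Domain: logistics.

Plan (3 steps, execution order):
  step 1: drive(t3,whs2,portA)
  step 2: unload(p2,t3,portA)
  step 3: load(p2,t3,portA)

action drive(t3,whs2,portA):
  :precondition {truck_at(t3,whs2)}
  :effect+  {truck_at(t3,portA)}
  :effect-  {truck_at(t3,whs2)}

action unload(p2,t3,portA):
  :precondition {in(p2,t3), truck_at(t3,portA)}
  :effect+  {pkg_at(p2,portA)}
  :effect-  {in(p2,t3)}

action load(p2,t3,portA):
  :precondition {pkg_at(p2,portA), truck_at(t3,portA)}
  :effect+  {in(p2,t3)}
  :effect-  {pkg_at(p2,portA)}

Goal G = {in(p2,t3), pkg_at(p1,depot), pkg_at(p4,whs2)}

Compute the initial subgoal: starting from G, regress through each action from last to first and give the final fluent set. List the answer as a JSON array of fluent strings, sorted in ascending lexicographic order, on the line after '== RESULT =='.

Regress step by step:
  through step 3 (load(p2,t3,portA)): drop {in(p2,t3)}, keep {pkg_at(p1,depot), pkg_at(p4,whs2)}, require {pkg_at(p2,portA), truck_at(t3,portA)}
    → {pkg_at(p1,depot), pkg_at(p2,portA), pkg_at(p4,whs2), truck_at(t3,portA)}
  through step 2 (unload(p2,t3,portA)): drop {pkg_at(p2,portA)}, keep {pkg_at(p1,depot), pkg_at(p4,whs2), truck_at(t3,portA)}, require {in(p2,t3), truck_at(t3,portA)}
    → {in(p2,t3), pkg_at(p1,depot), pkg_at(p4,whs2), truck_at(t3,portA)}
  through step 1 (drive(t3,whs2,portA)): drop {truck_at(t3,portA)}, keep {in(p2,t3), pkg_at(p1,depot), pkg_at(p4,whs2)}, require {truck_at(t3,whs2)}
    → {in(p2,t3), pkg_at(p1,depot), pkg_at(p4,whs2), truck_at(t3,whs2)}

== RESULT ==
["in(p2,t3)", "pkg_at(p1,depot)", "pkg_at(p4,whs2)", "truck_at(t3,whs2)"]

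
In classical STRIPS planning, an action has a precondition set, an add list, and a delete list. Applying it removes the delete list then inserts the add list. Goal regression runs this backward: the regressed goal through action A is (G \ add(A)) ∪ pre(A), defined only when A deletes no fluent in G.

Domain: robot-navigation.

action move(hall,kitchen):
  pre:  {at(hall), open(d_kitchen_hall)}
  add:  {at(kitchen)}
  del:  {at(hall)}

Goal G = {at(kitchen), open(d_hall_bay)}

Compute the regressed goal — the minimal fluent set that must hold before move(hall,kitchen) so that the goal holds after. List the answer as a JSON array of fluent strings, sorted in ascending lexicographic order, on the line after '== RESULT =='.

Regress:
  G ∩ del = {}  (empty — regression defined)
  G \ add = {at(kitchen), open(d_hall_bay)} \ {at(kitchen)} = {open(d_hall_bay)}
  ∪ pre   = {open(d_hall_bay)} ∪ {at(hall), open(d_kitchen_hall)}
          = {at(hall), open(d_hall_bay), open(d_kitchen_hall)}

== RESULT ==
["at(hall)", "open(d_hall_bay)", "open(d_kitchen_hall)"]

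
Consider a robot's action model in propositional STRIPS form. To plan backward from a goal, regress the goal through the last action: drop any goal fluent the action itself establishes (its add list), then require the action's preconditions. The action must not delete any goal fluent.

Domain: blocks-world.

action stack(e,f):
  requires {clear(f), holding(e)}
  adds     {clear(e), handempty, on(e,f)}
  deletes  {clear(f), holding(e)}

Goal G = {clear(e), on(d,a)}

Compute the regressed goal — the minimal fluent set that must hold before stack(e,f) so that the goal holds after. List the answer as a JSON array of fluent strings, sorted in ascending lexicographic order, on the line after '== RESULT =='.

Compute (G \ add) ∪ pre:
  G ∩ del = {}  (empty — regression defined)
  G \ add = {clear(e), on(d,a)} \ {clear(e), handempty, on(e,f)} = {on(d,a)}
  ∪ pre   = {on(d,a)} ∪ {clear(f), holding(e)}
          = {clear(f), holding(e), on(d,a)}

== RESULT ==
["clear(f)", "holding(e)", "on(d,a)"]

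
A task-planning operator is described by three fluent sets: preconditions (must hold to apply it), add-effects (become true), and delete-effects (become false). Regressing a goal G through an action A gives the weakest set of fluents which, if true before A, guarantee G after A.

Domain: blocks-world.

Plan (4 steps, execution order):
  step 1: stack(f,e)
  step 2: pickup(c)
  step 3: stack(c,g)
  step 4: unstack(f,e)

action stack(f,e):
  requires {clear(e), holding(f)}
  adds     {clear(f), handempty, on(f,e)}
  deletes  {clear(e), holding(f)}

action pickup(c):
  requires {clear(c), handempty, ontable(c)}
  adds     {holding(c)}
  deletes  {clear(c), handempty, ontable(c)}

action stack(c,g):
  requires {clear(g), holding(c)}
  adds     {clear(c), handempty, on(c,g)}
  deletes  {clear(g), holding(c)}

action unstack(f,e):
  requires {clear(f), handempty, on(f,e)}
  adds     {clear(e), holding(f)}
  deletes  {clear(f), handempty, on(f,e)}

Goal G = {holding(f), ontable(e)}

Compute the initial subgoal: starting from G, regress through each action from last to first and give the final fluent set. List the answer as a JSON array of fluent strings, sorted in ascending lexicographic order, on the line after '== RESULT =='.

Work backward from the goal:
  through step 4 (unstack(f,e)): drop {holding(f)}, keep {ontable(e)}, require {clear(f), handempty, on(f,e)}
    → {clear(f), handempty, on(f,e), ontable(e)}
  through step 3 (stack(c,g)): drop {handempty}, keep {clear(f), on(f,e), ontable(e)}, require {clear(g), holding(c)}
    → {clear(f), clear(g), holding(c), on(f,e), ontable(e)}
  through step 2 (pickup(c)): drop {holding(c)}, keep {clear(f), clear(g), on(f,e), ontable(e)}, require {clear(c), handempty, ontable(c)}
    → {clear(c), clear(f), clear(g), handempty, on(f,e), ontable(c), ontable(e)}
  through step 1 (stack(f,e)): drop {clear(f), handempty, on(f,e)}, keep {clear(c), clear(g), ontable(c), ontable(e)}, require {clear(e), holding(f)}
    → {clear(c), clear(e), clear(g), holding(f), ontable(c), ontable(e)}

== RESULT ==
["clear(c)", "clear(e)", "clear(g)", "holding(f)", "ontable(c)", "ontable(e)"]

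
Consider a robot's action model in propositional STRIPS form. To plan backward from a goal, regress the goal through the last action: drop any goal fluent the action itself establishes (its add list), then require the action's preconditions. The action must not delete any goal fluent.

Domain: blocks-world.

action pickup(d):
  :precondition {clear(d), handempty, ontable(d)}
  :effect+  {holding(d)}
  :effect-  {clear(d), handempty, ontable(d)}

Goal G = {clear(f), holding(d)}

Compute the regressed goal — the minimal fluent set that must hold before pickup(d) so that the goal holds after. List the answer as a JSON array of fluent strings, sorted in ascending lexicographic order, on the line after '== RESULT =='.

Compute (G \ add) ∪ pre:
  G ∩ del = {}  (empty — regression defined)
  G \ add = {clear(f), holding(d)} \ {holding(d)} = {clear(f)}
  ∪ pre   = {clear(f)} ∪ {clear(d), handempty, ontable(d)}
          = {clear(d), clear(f), handempty, ontable(d)}

== RESULT ==
["clear(d)", "clear(f)", "handempty", "ontable(d)"]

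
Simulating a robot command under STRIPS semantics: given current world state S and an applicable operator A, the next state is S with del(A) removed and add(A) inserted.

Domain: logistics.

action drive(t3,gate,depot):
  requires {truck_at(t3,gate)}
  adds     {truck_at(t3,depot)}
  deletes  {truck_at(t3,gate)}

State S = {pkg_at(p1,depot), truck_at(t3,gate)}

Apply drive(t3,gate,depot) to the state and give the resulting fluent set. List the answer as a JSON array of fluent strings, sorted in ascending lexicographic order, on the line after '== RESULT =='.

Progress:
  pre ⊆ S: {truck_at(t3,gate)} ⊆ S  — applicable
  S \ del = {pkg_at(p1,depot)}
  ∪ add   = {pkg_at(p1,depot), truck_at(t3,depot)}

== RESULT ==
["pkg_at(p1,depot)", "truck_at(t3,depot)"]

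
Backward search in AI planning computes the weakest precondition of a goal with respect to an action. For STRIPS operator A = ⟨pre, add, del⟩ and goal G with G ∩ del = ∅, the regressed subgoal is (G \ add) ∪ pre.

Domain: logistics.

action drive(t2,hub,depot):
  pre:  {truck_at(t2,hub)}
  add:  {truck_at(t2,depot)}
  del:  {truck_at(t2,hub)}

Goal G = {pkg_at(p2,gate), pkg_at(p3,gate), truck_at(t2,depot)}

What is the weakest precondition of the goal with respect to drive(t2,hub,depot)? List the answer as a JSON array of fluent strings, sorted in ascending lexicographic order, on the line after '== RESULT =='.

Regress:
  G ∩ del = {}  (empty — regression defined)
  G \ add = {pkg_at(p2,gate), pkg_at(p3,gate), truck_at(t2,depot)} \ {truck_at(t2,depot)} = {pkg_at(p2,gate), pkg_at(p3,gate)}
  ∪ pre   = {pkg_at(p2,gate), pkg_at(p3,gate)} ∪ {truck_at(t2,hub)}
          = {pkg_at(p2,gate), pkg_at(p3,gate), truck_at(t2,hub)}

== RESULT ==
["pkg_at(p2,gate)", "pkg_at(p3,gate)", "truck_at(t2,hub)"]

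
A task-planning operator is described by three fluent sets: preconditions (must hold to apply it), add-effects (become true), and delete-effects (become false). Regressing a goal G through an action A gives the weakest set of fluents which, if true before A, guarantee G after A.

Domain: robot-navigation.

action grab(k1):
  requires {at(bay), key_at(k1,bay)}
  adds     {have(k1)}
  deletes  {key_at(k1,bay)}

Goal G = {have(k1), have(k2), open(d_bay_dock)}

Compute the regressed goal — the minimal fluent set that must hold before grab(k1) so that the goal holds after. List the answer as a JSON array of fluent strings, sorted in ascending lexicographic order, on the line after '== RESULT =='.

Regress:
  G ∩ del = {}  (empty — regression defined)
  G \ add = {have(k1), have(k2), open(d_bay_dock)} \ {have(k1)} = {have(k2), open(d_bay_dock)}
  ∪ pre   = {have(k2), open(d_bay_dock)} ∪ {at(bay), key_at(k1,bay)}
          = {at(bay), have(k2), key_at(k1,bay), open(d_bay_dock)}

== RESULT ==
["at(bay)", "have(k2)", "key_at(k1,bay)", "open(d_bay_dock)"]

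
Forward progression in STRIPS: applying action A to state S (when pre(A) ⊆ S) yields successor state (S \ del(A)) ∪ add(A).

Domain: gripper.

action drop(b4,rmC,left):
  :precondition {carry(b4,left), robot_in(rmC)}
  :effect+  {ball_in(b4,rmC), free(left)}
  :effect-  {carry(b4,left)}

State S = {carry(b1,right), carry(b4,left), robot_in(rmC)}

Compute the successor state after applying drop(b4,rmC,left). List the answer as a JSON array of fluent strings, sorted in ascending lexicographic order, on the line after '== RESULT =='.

Compute (S \ del) ∪ add:
  pre ⊆ S: {carry(b4,left), robot_in(rmC)} ⊆ S  — applicable
  S \ del = {carry(b1,right), robot_in(rmC)}
  ∪ add   = {ball_in(b4,rmC), carry(b1,right), free(left), robot_in(rmC)}

== RESULT ==
["ball_in(b4,rmC)", "carry(b1,right)", "free(left)", "robot_in(rmC)"]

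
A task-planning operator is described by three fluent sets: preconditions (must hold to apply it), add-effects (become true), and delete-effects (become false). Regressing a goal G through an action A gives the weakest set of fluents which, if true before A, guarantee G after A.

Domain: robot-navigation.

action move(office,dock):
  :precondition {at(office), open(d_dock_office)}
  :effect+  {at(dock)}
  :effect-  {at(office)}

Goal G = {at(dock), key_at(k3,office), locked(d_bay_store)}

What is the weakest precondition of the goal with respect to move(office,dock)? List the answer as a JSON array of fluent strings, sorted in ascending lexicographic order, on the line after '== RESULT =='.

Compute (G \ add) ∪ pre:
  G ∩ del = {}  (empty — regression defined)
  G \ add = {at(dock), key_at(k3,office), locked(d_bay_store)} \ {at(dock)} = {key_at(k3,office), locked(d_bay_store)}
  ∪ pre   = {key_at(k3,office), locked(d_bay_store)} ∪ {at(office), open(d_dock_office)}
          = {at(office), key_at(k3,office), locked(d_bay_store), open(d_dock_office)}

== RESULT ==
["at(office)", "key_at(k3,office)", "locked(d_bay_store)", "open(d_dock_office)"]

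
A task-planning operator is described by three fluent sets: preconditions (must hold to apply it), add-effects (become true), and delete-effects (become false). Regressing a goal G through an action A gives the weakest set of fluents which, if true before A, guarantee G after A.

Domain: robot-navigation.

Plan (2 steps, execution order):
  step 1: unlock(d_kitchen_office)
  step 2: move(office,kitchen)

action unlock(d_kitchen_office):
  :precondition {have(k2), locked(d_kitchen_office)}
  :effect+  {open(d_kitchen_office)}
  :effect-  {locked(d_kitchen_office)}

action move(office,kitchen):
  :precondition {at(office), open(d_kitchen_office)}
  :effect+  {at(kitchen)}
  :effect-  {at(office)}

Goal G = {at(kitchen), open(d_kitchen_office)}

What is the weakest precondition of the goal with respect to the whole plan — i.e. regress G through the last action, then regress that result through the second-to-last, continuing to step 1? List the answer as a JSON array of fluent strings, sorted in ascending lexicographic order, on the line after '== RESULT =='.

Regress step by step:
  through step 2 (move(office,kitchen)): drop {at(kitchen)}, keep {open(d_kitchen_office)}, require {at(office), open(d_kitchen_office)}
    → {at(office), open(d_kitchen_office)}
  through step 1 (unlock(d_kitchen_office)): drop {open(d_kitchen_office)}, keep {at(office)}, require {have(k2), locked(d_kitchen_office)}
    → {at(office), have(k2), locked(d_kitchen_office)}

== RESULT ==
["at(office)", "have(k2)", "locked(d_kitchen_office)"]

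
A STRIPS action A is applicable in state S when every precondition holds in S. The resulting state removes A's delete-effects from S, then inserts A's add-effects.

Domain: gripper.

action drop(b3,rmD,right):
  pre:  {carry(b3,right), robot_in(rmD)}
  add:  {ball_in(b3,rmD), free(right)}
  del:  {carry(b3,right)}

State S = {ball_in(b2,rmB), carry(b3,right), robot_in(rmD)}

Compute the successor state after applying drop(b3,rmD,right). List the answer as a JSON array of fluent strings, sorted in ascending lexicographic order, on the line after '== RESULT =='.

Compute (S \ del) ∪ add:
  pre ⊆ S: {carry(b3,right), robot_in(rmD)} ⊆ S  — applicable
  S \ del = {ball_in(b2,rmB), robot_in(rmD)}
  ∪ add   = {ball_in(b2,rmB), ball_in(b3,rmD), free(right), robot_in(rmD)}

== RESULT ==
["ball_in(b2,rmB)", "ball_in(b3,rmD)", "free(right)", "robot_in(rmD)"]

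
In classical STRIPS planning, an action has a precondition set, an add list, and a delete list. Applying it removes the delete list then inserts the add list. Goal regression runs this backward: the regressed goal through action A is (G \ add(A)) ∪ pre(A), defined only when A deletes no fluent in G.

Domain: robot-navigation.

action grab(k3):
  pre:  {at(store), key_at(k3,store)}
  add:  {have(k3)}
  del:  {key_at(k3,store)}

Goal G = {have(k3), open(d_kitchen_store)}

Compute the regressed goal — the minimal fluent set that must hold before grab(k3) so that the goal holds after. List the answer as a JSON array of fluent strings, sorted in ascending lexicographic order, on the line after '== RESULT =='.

Compute (G \ add) ∪ pre:
  G ∩ del = {}  (empty — regression defined)
  G \ add = {have(k3), open(d_kitchen_store)} \ {have(k3)} = {open(d_kitchen_store)}
  ∪ pre   = {open(d_kitchen_store)} ∪ {at(store), key_at(k3,store)}
          = {at(store), key_at(k3,store), open(d_kitchen_store)}

== RESULT ==
["at(store)", "key_at(k3,store)", "open(d_kitchen_store)"]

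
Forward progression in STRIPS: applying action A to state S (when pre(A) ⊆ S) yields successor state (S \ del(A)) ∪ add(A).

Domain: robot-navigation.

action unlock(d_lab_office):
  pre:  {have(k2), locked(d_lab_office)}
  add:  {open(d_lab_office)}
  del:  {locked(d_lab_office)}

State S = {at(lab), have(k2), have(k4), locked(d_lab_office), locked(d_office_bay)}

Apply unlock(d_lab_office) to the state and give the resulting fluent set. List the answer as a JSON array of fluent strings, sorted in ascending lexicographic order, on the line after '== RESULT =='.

Compute (S \ del) ∪ add:
  pre ⊆ S: {have(k2), locked(d_lab_office)} ⊆ S  — applicable
  S \ del = {at(lab), have(k2), have(k4), locked(d_office_bay)}
  ∪ add   = {at(lab), have(k2), have(k4), locked(d_office_bay), open(d_lab_office)}

== RESULT ==
["at(lab)", "have(k2)", "have(k4)", "locked(d_office_bay)", "open(d_lab_office)"]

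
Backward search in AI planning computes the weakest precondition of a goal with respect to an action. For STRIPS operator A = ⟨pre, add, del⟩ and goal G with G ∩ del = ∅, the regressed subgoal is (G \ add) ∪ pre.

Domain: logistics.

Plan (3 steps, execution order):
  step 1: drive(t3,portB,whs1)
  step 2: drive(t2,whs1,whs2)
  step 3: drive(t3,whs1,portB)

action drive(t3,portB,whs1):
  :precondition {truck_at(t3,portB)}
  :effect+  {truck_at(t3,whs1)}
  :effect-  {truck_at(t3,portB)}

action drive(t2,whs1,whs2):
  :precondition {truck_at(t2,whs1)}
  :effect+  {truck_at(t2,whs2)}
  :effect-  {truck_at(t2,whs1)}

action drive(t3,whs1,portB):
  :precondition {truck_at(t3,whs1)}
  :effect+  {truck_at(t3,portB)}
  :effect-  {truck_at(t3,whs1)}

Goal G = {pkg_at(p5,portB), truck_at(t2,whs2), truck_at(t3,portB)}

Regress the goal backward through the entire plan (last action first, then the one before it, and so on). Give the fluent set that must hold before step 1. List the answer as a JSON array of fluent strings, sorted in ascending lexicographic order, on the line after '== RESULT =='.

Work backward from the goal:
  through step 3 (drive(t3,whs1,portB)): drop {truck_at(t3,portB)}, keep {pkg_at(p5,portB), truck_at(t2,whs2)}, require {truck_at(t3,whs1)}
    → {pkg_at(p5,portB), truck_at(t2,whs2), truck_at(t3,whs1)}
  through step 2 (drive(t2,whs1,whs2)): drop {truck_at(t2,whs2)}, keep {pkg_at(p5,portB), truck_at(t3,whs1)}, require {truck_at(t2,whs1)}
    → {pkg_at(p5,portB), truck_at(t2,whs1), truck_at(t3,whs1)}
  through step 1 (drive(t3,portB,whs1)): drop {truck_at(t3,whs1)}, keep {pkg_at(p5,portB), truck_at(t2,whs1)}, require {truck_at(t3,portB)}
    → {pkg_at(p5,portB), truck_at(t2,whs1), truck_at(t3,portB)}

== RESULT ==
["pkg_at(p5,portB)", "truck_at(t2,whs1)", "truck_at(t3,portB)"]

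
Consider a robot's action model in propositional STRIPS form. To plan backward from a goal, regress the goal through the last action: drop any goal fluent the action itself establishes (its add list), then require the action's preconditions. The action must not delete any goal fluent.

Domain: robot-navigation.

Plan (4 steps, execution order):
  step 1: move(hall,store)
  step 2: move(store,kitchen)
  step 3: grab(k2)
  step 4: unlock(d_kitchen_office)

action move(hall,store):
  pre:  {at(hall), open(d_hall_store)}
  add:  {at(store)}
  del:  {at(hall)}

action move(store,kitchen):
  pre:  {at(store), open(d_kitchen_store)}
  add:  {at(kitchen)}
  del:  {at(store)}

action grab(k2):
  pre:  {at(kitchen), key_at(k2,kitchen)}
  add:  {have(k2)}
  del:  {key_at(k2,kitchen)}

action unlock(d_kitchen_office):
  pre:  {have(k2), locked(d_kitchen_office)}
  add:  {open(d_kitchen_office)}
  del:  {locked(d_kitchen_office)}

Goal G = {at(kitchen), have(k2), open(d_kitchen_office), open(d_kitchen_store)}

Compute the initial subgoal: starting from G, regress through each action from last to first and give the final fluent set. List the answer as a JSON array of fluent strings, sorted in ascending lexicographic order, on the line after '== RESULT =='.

Regress step by step:
  through step 4 (unlock(d_kitchen_office)): drop {open(d_kitchen_office)}, keep {at(kitchen), have(k2), open(d_kitchen_store)}, require {have(k2), locked(d_kitchen_office)}
    → {at(kitchen), have(k2), locked(d_kitchen_office), open(d_kitchen_store)}
  through step 3 (grab(k2)): drop {have(k2)}, keep {at(kitchen), locked(d_kitchen_office), open(d_kitchen_store)}, require {at(kitchen), key_at(k2,kitchen)}
    → {at(kitchen), key_at(k2,kitchen), locked(d_kitchen_office), open(d_kitchen_store)}
  through step 2 (move(store,kitchen)): drop {at(kitchen)}, keep {key_at(k2,kitchen), locked(d_kitchen_office), open(d_kitchen_store)}, require {at(store), open(d_kitchen_store)}
    → {at(store), key_at(k2,kitchen), locked(d_kitchen_office), open(d_kitchen_store)}
  through step 1 (move(hall,store)): drop {at(store)}, keep {key_at(k2,kitchen), locked(d_kitchen_office), open(d_kitchen_store)}, require {at(hall), open(d_hall_store)}
    → {at(hall), key_at(k2,kitchen), locked(d_kitchen_office), open(d_hall_store), open(d_kitchen_store)}

== RESULT ==
["at(hall)", "key_at(k2,kitchen)", "locked(d_kitchen_office)", "open(d_hall_store)", "open(d_kitchen_store)"]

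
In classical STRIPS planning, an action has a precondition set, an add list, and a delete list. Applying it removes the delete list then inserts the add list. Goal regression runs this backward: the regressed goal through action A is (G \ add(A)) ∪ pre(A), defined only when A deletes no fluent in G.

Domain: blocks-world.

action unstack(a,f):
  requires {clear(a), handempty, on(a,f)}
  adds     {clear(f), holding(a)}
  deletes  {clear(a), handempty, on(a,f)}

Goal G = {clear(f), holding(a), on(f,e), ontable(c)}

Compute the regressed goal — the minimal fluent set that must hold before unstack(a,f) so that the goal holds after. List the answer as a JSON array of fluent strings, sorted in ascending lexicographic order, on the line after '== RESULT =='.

Compute (G \ add) ∪ pre:
  G ∩ del = {}  (empty — regression defined)
  G \ add = {clear(f), holding(a), on(f,e), ontable(c)} \ {clear(f), holding(a)} = {on(f,e), ontable(c)}
  ∪ pre   = {on(f,e), ontable(c)} ∪ {clear(a), handempty, on(a,f)}
          = {clear(a), handempty, on(a,f), on(f,e), ontable(c)}

== RESULT ==
["clear(a)", "handempty", "on(a,f)", "on(f,e)", "ontable(c)"]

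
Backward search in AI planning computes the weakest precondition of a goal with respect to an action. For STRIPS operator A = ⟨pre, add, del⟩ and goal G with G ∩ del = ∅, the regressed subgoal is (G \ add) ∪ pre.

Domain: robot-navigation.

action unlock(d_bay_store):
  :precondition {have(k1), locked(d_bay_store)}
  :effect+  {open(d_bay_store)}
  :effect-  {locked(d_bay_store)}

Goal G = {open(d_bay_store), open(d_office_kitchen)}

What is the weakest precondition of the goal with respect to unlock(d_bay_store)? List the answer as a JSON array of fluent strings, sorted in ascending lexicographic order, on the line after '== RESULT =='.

Regress:
  G ∩ del = {}  (empty — regression defined)
  G \ add = {open(d_bay_store), open(d_office_kitchen)} \ {open(d_bay_store)} = {open(d_office_kitchen)}
  ∪ pre   = {open(d_office_kitchen)} ∪ {have(k1), locked(d_bay_store)}
          = {have(k1), locked(d_bay_store), open(d_office_kitchen)}

== RESULT ==
["have(k1)", "locked(d_bay_store)", "open(d_office_kitchen)"]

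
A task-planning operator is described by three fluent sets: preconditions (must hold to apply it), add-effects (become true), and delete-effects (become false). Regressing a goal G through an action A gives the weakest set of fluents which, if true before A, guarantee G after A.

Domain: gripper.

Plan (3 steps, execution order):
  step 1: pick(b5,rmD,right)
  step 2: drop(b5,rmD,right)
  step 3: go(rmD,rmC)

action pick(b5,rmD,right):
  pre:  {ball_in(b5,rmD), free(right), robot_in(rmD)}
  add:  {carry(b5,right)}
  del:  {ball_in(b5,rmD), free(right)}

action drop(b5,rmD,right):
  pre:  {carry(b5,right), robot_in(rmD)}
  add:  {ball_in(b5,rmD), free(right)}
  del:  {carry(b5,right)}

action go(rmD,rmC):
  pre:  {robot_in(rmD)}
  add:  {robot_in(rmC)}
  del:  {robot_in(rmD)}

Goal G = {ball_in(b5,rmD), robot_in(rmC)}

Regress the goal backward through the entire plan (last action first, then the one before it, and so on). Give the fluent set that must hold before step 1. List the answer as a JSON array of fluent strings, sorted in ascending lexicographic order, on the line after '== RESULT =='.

Regress step by step:
  through step 3 (go(rmD,rmC)): drop {robot_in(rmC)}, keep {ball_in(b5,rmD)}, require {robot_in(rmD)}
    → {ball_in(b5,rmD), robot_in(rmD)}
  through step 2 (drop(b5,rmD,right)): drop {ball_in(b5,rmD)}, keep {robot_in(rmD)}, require {carry(b5,right), robot_in(rmD)}
    → {carry(b5,right), robot_in(rmD)}
  through step 1 (pick(b5,rmD,right)): drop {carry(b5,right)}, keep {robot_in(rmD)}, require {ball_in(b5,rmD), free(right), robot_in(rmD)}
    → {ball_in(b5,rmD), free(right), robot_in(rmD)}

== RESULT ==
["ball_in(b5,rmD)", "free(right)", "robot_in(rmD)"]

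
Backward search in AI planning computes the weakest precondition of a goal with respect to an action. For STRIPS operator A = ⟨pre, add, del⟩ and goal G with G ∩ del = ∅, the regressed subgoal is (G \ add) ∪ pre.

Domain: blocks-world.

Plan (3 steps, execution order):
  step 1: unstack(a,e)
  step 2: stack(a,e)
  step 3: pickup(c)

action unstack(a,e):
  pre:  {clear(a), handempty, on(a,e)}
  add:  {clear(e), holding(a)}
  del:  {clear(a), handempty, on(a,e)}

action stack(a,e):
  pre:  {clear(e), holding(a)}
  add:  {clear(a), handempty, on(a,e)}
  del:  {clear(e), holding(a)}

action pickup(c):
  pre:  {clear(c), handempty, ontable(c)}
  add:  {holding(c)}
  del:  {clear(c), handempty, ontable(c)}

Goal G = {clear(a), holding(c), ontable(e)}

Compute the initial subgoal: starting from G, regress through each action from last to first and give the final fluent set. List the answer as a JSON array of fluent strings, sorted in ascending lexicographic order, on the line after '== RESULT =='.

Work backward from the goal:
  through step 3 (pickup(c)): drop {holding(c)}, keep {clear(a), ontable(e)}, require {clear(c), handempty, ontable(c)}
    → {clear(a), clear(c), handempty, ontable(c), ontable(e)}
  through step 2 (stack(a,e)): drop {clear(a), handempty}, keep {clear(c), ontable(c), ontable(e)}, require {clear(e), holding(a)}
    → {clear(c), clear(e), holding(a), ontable(c), ontable(e)}
  through step 1 (unstack(a,e)): drop {clear(e), holding(a)}, keep {clear(c), ontable(c), ontable(e)}, require {clear(a), handempty, on(a,e)}
    → {clear(a), clear(c), handempty, on(a,e), ontable(c), ontable(e)}

== RESULT ==
["clear(a)", "clear(c)", "handempty", "on(a,e)", "ontable(c)", "ontable(e)"]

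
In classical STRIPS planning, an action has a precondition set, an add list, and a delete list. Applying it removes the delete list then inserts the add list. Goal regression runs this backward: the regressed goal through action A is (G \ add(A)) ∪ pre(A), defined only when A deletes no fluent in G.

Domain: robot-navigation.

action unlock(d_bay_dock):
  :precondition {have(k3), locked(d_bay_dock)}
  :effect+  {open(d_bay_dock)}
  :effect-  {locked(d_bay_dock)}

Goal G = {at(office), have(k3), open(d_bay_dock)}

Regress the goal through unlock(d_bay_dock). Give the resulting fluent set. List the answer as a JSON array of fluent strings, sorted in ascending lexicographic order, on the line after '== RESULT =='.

Compute (G \ add) ∪ pre:
  G ∩ del = {}  (empty — regression defined)
  G \ add = {at(office), have(k3), open(d_bay_dock)} \ {open(d_bay_dock)} = {at(office), have(k3)}
  ∪ pre   = {at(office), have(k3)} ∪ {have(k3), locked(d_bay_dock)}
          = {at(office), have(k3), locked(d_bay_dock)}

== RESULT ==
["at(office)", "have(k3)", "locked(d_bay_dock)"]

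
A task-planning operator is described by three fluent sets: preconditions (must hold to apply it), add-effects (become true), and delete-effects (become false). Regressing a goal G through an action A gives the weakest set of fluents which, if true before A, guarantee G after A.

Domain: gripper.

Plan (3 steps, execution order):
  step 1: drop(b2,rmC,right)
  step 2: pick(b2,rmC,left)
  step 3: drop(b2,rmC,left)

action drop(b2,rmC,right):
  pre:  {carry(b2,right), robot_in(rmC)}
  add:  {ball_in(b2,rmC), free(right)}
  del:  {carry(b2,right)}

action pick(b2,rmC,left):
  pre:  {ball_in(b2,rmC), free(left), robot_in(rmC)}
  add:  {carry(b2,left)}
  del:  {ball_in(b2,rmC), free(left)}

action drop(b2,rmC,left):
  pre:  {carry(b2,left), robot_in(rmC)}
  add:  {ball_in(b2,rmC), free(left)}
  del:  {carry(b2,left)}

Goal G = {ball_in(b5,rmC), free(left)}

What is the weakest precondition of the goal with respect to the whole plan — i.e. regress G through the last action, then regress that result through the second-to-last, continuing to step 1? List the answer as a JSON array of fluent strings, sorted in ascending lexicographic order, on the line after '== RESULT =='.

Work backward from the goal:
  through step 3 (drop(b2,rmC,left)): drop {free(left)}, keep {ball_in(b5,rmC)}, require {carry(b2,left), robot_in(rmC)}
    → {ball_in(b5,rmC), carry(b2,left), robot_in(rmC)}
  through step 2 (pick(b2,rmC,left)): drop {carry(b2,left)}, keep {ball_in(b5,rmC), robot_in(rmC)}, require {ball_in(b2,rmC), free(left), robot_in(rmC)}
    → {ball_in(b2,rmC), ball_in(b5,rmC), free(left), robot_in(rmC)}
  through step 1 (drop(b2,rmC,right)): drop {ball_in(b2,rmC)}, keep {ball_in(b5,rmC), free(left), robot_in(rmC)}, require {carry(b2,right), robot_in(rmC)}
    → {ball_in(b5,rmC), carry(b2,right), free(left), robot_in(rmC)}

== RESULT ==
["ball_in(b5,rmC)", "carry(b2,right)", "free(left)", "robot_in(rmC)"]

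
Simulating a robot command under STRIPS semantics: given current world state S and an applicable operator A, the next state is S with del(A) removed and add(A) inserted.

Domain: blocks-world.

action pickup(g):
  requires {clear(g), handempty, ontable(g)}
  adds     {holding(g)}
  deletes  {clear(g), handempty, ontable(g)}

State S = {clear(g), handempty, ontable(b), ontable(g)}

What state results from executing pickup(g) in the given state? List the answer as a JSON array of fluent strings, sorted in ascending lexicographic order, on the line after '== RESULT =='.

Compute (S \ del) ∪ add:
  pre ⊆ S: {clear(g), handempty, ontable(g)} ⊆ S  — applicable
  S \ del = {ontable(b)}
  ∪ add   = {holding(g), ontable(b)}

== RESULT ==
["holding(g)", "ontable(b)"]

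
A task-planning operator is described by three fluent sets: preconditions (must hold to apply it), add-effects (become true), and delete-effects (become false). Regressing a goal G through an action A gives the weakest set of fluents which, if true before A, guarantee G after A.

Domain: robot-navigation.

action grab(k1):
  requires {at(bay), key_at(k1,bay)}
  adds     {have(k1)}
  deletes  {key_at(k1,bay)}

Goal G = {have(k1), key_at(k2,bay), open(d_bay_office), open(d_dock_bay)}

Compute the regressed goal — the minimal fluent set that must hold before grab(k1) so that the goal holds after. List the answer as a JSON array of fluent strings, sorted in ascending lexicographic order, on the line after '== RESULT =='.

Compute (G \ add) ∪ pre:
  G ∩ del = {}  (empty — regression defined)
  G \ add = {have(k1), key_at(k2,bay), open(d_bay_office), open(d_dock_bay)} \ {have(k1)} = {key_at(k2,bay), open(d_bay_office), open(d_dock_bay)}
  ∪ pre   = {key_at(k2,bay), open(d_bay_office), open(d_dock_bay)} ∪ {at(bay), key_at(k1,bay)}
          = {at(bay), key_at(k1,bay), key_at(k2,bay), open(d_bay_office), open(d_dock_bay)}

== RESULT ==
["at(bay)", "key_at(k1,bay)", "key_at(k2,bay)", "open(d_bay_office)", "open(d_dock_bay)"]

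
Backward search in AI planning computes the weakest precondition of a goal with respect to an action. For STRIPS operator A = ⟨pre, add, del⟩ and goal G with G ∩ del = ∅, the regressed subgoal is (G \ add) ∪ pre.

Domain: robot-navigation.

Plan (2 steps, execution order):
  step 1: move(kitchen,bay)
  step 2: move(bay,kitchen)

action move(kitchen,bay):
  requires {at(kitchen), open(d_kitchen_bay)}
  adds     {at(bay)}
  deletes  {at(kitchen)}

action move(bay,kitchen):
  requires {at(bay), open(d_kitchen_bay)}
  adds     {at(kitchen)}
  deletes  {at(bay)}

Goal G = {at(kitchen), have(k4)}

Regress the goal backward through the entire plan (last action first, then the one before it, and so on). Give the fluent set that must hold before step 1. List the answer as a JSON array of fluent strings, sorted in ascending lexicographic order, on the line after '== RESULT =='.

Work backward from the goal:
  through step 2 (move(bay,kitchen)): drop {at(kitchen)}, keep {have(k4)}, require {at(bay), open(d_kitchen_bay)}
    → {at(bay), have(k4), open(d_kitchen_bay)}
  through step 1 (move(kitchen,bay)): drop {at(bay)}, keep {have(k4), open(d_kitchen_bay)}, require {at(kitchen), open(d_kitchen_bay)}
    → {at(kitchen), have(k4), open(d_kitchen_bay)}

== RESULT ==
["at(kitchen)", "have(k4)", "open(d_kitchen_bay)"]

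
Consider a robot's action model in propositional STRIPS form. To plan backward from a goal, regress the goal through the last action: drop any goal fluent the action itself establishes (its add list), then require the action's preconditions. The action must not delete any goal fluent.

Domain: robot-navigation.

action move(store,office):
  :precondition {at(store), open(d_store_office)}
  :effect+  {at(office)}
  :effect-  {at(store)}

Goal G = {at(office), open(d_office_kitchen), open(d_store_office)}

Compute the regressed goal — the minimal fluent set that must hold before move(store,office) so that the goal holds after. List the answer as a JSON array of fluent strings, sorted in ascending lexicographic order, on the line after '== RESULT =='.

Compute (G \ add) ∪ pre:
  G ∩ del = {}  (empty — regression defined)
  G \ add = {at(office), open(d_office_kitchen), open(d_store_office)} \ {at(office)} = {open(d_office_kitchen), open(d_store_office)}
  ∪ pre   = {open(d_office_kitchen), open(d_store_office)} ∪ {at(store), open(d_store_office)}
          = {at(store), open(d_office_kitchen), open(d_store_office)}

== RESULT ==
["at(store)", "open(d_office_kitchen)", "open(d_store_office)"]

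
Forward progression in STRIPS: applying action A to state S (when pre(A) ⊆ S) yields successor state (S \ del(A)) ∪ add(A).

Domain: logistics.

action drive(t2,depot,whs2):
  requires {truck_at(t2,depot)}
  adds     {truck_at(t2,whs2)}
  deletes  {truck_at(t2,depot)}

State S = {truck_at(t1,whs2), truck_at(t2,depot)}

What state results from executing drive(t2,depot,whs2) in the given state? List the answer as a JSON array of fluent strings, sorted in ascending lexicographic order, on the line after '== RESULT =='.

Progress:
  pre ⊆ S: {truck_at(t2,depot)} ⊆ S  — applicable
  S \ del = {truck_at(t1,whs2)}
  ∪ add   = {truck_at(t1,whs2), truck_at(t2,whs2)}

== RESULT ==
["truck_at(t1,whs2)", "truck_at(t2,whs2)"]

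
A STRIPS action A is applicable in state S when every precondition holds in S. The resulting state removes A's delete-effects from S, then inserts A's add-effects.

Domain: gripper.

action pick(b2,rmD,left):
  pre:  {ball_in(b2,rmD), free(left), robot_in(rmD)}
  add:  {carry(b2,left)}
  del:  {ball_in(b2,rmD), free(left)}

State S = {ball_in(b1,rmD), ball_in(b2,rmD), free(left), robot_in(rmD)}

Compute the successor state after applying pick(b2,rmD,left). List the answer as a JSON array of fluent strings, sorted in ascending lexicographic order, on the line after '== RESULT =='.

Progress:
  pre ⊆ S: {ball_in(b2,rmD), free(left), robot_in(rmD)} ⊆ S  — applicable
  S \ del = {ball_in(b1,rmD), robot_in(rmD)}
  ∪ add   = {ball_in(b1,rmD), carry(b2,left), robot_in(rmD)}

== RESULT ==
["ball_in(b1,rmD)", "carry(b2,left)", "robot_in(rmD)"]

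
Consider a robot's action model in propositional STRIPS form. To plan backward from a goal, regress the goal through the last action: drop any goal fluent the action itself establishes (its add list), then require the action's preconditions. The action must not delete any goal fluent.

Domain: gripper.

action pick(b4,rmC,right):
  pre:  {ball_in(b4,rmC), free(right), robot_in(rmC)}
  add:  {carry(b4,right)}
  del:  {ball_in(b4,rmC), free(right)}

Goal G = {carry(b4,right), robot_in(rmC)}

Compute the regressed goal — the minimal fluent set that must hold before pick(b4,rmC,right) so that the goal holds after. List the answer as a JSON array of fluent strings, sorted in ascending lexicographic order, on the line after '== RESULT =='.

Regress:
  G ∩ del = {}  (empty — regression defined)
  G \ add = {carry(b4,right), robot_in(rmC)} \ {carry(b4,right)} = {robot_in(rmC)}
  ∪ pre   = {robot_in(rmC)} ∪ {ball_in(b4,rmC), free(right), robot_in(rmC)}
          = {ball_in(b4,rmC), free(right), robot_in(rmC)}

== RESULT ==
["ball_in(b4,rmC)", "free(right)", "robot_in(rmC)"]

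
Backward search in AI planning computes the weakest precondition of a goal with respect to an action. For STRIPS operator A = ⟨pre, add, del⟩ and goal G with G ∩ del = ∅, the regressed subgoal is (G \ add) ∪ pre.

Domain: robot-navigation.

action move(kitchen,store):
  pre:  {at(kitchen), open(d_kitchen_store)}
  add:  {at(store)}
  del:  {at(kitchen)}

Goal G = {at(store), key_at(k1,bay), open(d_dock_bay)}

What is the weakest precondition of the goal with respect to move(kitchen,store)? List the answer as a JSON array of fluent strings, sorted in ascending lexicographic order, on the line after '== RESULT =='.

Regress:
  G ∩ del = {}  (empty — regression defined)
  G \ add = {at(store), key_at(k1,bay), open(d_dock_bay)} \ {at(store)} = {key_at(k1,bay), open(d_dock_bay)}
  ∪ pre   = {key_at(k1,bay), open(d_dock_bay)} ∪ {at(kitchen), open(d_kitchen_store)}
          = {at(kitchen), key_at(k1,bay), open(d_dock_bay), open(d_kitchen_store)}

== RESULT ==
["at(kitchen)", "key_at(k1,bay)", "open(d_dock_bay)", "open(d_kitchen_store)"]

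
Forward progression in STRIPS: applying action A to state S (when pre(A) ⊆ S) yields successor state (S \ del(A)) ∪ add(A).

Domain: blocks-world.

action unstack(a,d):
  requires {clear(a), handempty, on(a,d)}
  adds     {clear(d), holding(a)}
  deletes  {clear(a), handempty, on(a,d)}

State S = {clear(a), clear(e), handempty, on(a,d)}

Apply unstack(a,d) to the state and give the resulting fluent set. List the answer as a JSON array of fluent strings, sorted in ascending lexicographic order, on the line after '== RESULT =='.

Compute (S \ del) ∪ add:
  pre ⊆ S: {clear(a), handempty, on(a,d)} ⊆ S  — applicable
  S \ del = {clear(e)}
  ∪ add   = {clear(d), clear(e), holding(a)}

== RESULT ==
["clear(d)", "clear(e)", "holding(a)"]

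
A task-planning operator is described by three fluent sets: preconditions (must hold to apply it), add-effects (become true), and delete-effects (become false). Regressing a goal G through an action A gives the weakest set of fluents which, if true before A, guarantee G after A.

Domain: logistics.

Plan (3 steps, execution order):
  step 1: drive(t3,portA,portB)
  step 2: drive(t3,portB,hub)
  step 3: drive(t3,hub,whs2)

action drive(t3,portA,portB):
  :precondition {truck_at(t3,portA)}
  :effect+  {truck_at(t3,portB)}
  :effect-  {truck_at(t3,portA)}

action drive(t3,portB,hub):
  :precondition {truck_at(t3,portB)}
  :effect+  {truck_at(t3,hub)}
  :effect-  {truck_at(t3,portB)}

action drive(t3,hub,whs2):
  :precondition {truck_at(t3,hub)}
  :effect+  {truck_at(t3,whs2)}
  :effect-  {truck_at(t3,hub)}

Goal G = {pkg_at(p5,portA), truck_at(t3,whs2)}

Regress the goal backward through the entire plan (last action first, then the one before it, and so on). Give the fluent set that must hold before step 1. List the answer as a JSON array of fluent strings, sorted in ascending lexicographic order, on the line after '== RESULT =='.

Regress step by step:
  through step 3 (drive(t3,hub,whs2)): drop {truck_at(t3,whs2)}, keep {pkg_at(p5,portA)}, require {truck_at(t3,hub)}
    → {pkg_at(p5,portA), truck_at(t3,hub)}
  through step 2 (drive(t3,portB,hub)): drop {truck_at(t3,hub)}, keep {pkg_at(p5,portA)}, require {truck_at(t3,portB)}
    → {pkg_at(p5,portA), truck_at(t3,portB)}
  through step 1 (drive(t3,portA,portB)): drop {truck_at(t3,portB)}, keep {pkg_at(p5,portA)}, require {truck_at(t3,portA)}
    → {pkg_at(p5,portA), truck_at(t3,portA)}

== RESULT ==
["pkg_at(p5,portA)", "truck_at(t3,portA)"]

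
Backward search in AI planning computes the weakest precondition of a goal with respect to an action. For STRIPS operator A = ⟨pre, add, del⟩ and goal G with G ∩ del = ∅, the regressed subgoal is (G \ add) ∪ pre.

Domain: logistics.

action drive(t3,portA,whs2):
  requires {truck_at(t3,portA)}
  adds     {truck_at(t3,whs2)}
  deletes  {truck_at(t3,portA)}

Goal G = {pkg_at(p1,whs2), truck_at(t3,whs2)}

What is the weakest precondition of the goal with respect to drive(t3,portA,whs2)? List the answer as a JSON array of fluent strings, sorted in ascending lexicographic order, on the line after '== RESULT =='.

Compute (G \ add) ∪ pre:
  G ∩ del = {}  (empty — regression defined)
  G \ add = {pkg_at(p1,whs2), truck_at(t3,whs2)} \ {truck_at(t3,whs2)} = {pkg_at(p1,whs2)}
  ∪ pre   = {pkg_at(p1,whs2)} ∪ {truck_at(t3,portA)}
          = {pkg_at(p1,whs2), truck_at(t3,portA)}

== RESULT ==
["pkg_at(p1,whs2)", "truck_at(t3,portA)"]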